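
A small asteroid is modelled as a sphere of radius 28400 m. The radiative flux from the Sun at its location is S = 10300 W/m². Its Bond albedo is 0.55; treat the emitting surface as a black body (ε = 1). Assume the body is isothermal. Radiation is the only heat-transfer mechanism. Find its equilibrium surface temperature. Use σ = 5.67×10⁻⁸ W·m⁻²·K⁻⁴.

T ≈ 378 K

At equilibrium, absorbed power = emitted power.
Absorbing cross-section = πr² = 2.534×10⁹ m²; emitting surface = 4πr² = 1.014×10¹⁰ m² (ratio 4).
(1−a)S·A_cross = εσ·A_surf·T⁴  ⇒  T⁴ = (1−a)S/(4σ).
T⁴ = 0.450·10300/(4·5.67×10⁻⁸) = 2.044×10¹⁰ K⁴.
T = (2.044×10¹⁰)^(1/4).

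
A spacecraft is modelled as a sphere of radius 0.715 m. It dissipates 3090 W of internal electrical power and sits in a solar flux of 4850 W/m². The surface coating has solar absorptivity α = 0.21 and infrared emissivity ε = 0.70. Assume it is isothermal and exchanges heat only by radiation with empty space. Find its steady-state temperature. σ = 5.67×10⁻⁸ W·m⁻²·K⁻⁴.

T ≈ 369 K

At steady state, absorbed solar power + internal power = radiated power.
Absorbed: α·S·A_cross = 0.21·4850·1.606 = 1636 W (cross-section πr²).
Total input = 1636 + 3090 = 4726 W.
Radiated: εσ·A_surf·T⁴ with A_surf = 4πr² = 6.424 m².
T⁴ = 4726/(0.70·5.67×10⁻⁸·6.424) = 1.853×10¹⁰ K⁴.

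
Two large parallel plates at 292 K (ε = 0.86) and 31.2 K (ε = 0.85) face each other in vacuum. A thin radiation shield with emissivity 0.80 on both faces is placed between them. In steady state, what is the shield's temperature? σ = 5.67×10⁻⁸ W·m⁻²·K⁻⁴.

In steady state the net flux on the hot side equals that on the cold side.
σ(T₁⁴−T_s⁴)/D₁ = σ(T_s⁴−T₂⁴)/D₂, with D₁ = 1/ε₁+1/ε_s−1 = 1.413, D₂ = 1/ε_s+1/ε₂−1 = 1.426.
Solve for T_s⁴: T_s⁴ = (D₂·T₁⁴ + D₁·T₂⁴)/(D₁+D₂) = 3.653×10⁹ K⁴.

T_s ≈ 246 K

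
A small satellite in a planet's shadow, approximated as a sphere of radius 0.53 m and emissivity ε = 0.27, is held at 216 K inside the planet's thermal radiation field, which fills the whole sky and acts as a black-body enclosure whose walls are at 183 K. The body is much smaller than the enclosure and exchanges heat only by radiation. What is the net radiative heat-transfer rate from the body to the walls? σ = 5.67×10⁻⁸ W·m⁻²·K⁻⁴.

For a small grey body in a large enclosure: P_net = εσA(T_body⁴ − T_wall⁴).
A = 4πr² = 3.530 m²; T_body⁴ − T_wall⁴ = 2.177×10⁹ − 1.122×10⁹ = 1.055×10⁹ K⁴.
|P_net| = 0.27·5.67×10⁻⁸·3.530·1.055×10⁹.

P_net ≈ 57.0 W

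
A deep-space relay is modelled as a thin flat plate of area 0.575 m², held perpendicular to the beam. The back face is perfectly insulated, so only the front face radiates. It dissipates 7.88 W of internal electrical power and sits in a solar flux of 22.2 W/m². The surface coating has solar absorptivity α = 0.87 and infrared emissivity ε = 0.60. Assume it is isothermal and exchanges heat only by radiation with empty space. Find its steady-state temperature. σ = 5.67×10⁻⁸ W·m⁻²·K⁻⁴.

At steady state, absorbed solar power + internal power = radiated power.
Absorbed: α·S·A_cross = 0.87·22.2·0.5750 = 11.11 W (cross-section A).
Total input = 11.11 + 7.88 = 18.99 W.
Radiated: εσ·A_surf·T⁴ with A_surf = A = 0.5750 m².
T⁴ = 18.99/(0.60·5.67×10⁻⁸·0.5750) = 9.706×10⁸ K⁴.

T ≈ 177 K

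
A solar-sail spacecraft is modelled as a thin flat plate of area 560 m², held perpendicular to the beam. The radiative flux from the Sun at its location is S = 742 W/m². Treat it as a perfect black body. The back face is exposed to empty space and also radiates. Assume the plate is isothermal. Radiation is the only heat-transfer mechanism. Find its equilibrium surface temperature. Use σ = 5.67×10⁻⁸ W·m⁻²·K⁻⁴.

T ≈ 284 K

At equilibrium, absorbed power = emitted power.
Absorbing cross-section = A = 560.0 m²; emitting surface = 2A = 1120 m² (ratio 2).
S·A_cross = εσ·A_surf·T⁴  ⇒  T⁴ = S/(2σ).
T⁴ = 1.00·742/(2·5.67×10⁻⁸) = 6.543×10⁹ K⁴.
T = (6.543×10⁹)^(1/4).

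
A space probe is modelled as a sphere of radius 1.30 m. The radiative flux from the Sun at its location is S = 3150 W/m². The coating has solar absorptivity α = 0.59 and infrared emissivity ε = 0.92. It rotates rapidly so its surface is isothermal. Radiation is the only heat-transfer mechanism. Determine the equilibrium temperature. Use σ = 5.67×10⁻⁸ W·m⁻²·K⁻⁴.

T ≈ 307 K

At equilibrium, absorbed power = emitted power.
Absorbing cross-section = πr² = 5.309 m²; emitting surface = 4πr² = 21.24 m² (ratio 4).
αS·A_cross = εσ·A_surf·T⁴  ⇒  T⁴ = αS/(ε·4σ).
T⁴ = 0.590·3150/(0.92·4·5.67×10⁻⁸) = 8.907×10⁹ K⁴.
T = (8.907×10⁹)^(1/4).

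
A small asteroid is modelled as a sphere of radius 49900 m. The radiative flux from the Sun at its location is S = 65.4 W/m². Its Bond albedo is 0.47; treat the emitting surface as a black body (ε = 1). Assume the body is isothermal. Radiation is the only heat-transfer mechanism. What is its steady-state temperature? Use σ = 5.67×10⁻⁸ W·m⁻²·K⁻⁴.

T ≈ 111 K

At equilibrium, absorbed power = emitted power.
Absorbing cross-section = πr² = 7.823×10⁹ m²; emitting surface = 4πr² = 3.129×10¹⁰ m² (ratio 4).
(1−a)S·A_cross = εσ·A_surf·T⁴  ⇒  T⁴ = (1−a)S/(4σ).
T⁴ = 0.530·65.4/(4·5.67×10⁻⁸) = 1.528×10⁸ K⁴.
T = (1.528×10⁸)^(1/4).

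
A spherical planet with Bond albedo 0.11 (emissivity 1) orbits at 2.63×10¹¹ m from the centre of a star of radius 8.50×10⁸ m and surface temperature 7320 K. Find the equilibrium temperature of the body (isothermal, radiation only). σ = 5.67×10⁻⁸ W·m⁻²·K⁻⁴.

T ≈ 286 K

The star's surface emits σT_*⁴; at distance d the flux is S = σT_*⁴(R_*/d)².
S = 5.67×10⁻⁸·(7320)⁴·(8.50×10⁸/2.63×10¹¹)² = 1700 W/m².
For an isothermal sphere T⁴ = (1−a)S/(4σ) = 6.673×10⁹ K⁴.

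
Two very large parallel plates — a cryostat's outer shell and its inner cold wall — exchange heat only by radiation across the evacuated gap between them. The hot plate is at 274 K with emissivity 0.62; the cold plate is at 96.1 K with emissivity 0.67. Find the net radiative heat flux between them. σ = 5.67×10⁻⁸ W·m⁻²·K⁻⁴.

q ≈ 149 W/m²

For two infinite grey parallel plates, q = σ(T₁⁴ − T₂⁴)/(1/ε₁ + 1/ε₂ − 1).
T₁⁴ − T₂⁴ = 5.636×10⁹ − 8.529×10⁷ = 5.551×10⁹ K⁴.
1/ε₁ + 1/ε₂ − 1 = 1.613 + 1.493 − 1 = 2.105.
q = 5.67×10⁻⁸ × 5.551×10⁹ / 2.105.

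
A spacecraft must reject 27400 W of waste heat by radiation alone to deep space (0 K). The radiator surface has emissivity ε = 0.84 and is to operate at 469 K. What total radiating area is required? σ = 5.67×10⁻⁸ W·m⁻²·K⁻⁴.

P = εσA T⁴ ⇒ A = P/(εσT⁴).
T⁴ = 4.838×10¹⁰ K⁴.
A = 27400/(0.84 × 5.67×10⁻⁸ × 4.838×10¹⁰).

A ≈ 11.9 m²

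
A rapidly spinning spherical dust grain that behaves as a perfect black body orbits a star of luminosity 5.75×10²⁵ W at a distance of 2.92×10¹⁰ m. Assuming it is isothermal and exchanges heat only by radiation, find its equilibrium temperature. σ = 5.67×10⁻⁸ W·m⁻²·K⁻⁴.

T ≈ 392 K

First find the stellar flux at distance d: S = L/(4πd²) = 5.75×10²⁵/(4π·(2.92×10¹⁰)²) = 5367 W/m².
For an isothermal sphere, absorbed (1−a)S·πr² = emitted σ·4πr²·T⁴, so T⁴ = (1−a)S/(4σ).
T⁴ = 1.00·5367/(4·5.67×10⁻⁸) = 2.366×10¹⁰ K⁴.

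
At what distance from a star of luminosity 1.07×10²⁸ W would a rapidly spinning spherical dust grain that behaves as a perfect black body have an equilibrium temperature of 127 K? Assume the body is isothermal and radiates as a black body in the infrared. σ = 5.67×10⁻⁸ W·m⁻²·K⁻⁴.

For an isothermal black-emitting sphere, (1−a)S·πr² = σ·4πr²·T⁴ ⇒ S = 4σT⁴/(1−a).
S = 4·5.67×10⁻⁸·(127)⁴/1.00 = 59.00 W/m².
Flux falls as S = L/(4πd²), so d = √(L/(4πS)) = √(1.07×10²⁸/(4π·59.00)).

d ≈ 3.80×10¹² m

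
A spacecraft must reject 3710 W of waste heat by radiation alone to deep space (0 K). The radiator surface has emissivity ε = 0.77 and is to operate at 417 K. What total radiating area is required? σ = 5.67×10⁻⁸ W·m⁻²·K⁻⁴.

P = εσA T⁴ ⇒ A = P/(εσT⁴).
T⁴ = 3.024×10¹⁰ K⁴.
A = 3710/(0.77 × 5.67×10⁻⁸ × 3.024×10¹⁰).

A ≈ 2.81 m²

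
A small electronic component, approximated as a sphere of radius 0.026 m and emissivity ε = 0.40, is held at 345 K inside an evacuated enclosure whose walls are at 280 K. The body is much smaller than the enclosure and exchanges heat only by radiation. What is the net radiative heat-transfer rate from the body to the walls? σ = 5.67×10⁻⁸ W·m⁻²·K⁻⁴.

For a small grey body in a large enclosure: P_net = εσA(T_body⁴ − T_wall⁴).
A = 4πr² = 0.008495 m²; T_body⁴ − T_wall⁴ = 1.417×10¹⁰ − 6.147×10⁹ = 8.020×10⁹ K⁴.
|P_net| = 0.40·5.67×10⁻⁸·0.008495·8.020×10⁹.

P_net ≈ 1.55 W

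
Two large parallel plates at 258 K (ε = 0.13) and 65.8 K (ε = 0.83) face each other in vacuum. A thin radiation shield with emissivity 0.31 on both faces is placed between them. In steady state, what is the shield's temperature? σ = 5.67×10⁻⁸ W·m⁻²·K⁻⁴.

T_s ≈ 184 K

In steady state the net flux on the hot side equals that on the cold side.
σ(T₁⁴−T_s⁴)/D₁ = σ(T_s⁴−T₂⁴)/D₂, with D₁ = 1/ε₁+1/ε_s−1 = 9.918, D₂ = 1/ε_s+1/ε₂−1 = 3.431.
Solve for T_s⁴: T_s⁴ = (D₂·T₁⁴ + D₁·T₂⁴)/(D₁+D₂) = 1.153×10⁹ K⁴.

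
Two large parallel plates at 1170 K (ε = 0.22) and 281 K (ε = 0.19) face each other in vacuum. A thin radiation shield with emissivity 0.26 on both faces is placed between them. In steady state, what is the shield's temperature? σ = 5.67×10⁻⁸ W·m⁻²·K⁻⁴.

T_s ≈ 996 K

In steady state the net flux on the hot side equals that on the cold side.
σ(T₁⁴−T_s⁴)/D₁ = σ(T_s⁴−T₂⁴)/D₂, with D₁ = 1/ε₁+1/ε_s−1 = 7.392, D₂ = 1/ε_s+1/ε₂−1 = 8.109.
Solve for T_s⁴: T_s⁴ = (D₂·T₁⁴ + D₁·T₂⁴)/(D₁+D₂) = 9.833×10¹¹ K⁴.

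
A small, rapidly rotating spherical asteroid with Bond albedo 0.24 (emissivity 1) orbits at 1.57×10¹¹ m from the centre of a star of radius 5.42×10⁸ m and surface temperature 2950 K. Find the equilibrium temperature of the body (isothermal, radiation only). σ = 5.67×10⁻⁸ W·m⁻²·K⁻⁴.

The star's surface emits σT_*⁴; at distance d the flux is S = σT_*⁴(R_*/d)².
S = 5.67×10⁻⁸·(2950)⁴·(5.42×10⁸/1.57×10¹¹)² = 51.18 W/m².
For an isothermal sphere T⁴ = (1−a)S/(4σ) = 1.715×10⁸ K⁴.

T ≈ 114 K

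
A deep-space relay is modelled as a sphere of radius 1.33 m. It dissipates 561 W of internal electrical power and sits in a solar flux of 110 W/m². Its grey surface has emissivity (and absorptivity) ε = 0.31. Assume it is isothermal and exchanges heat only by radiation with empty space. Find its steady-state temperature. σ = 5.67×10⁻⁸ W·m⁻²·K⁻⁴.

T ≈ 209 K

At steady state, absorbed solar power + internal power = radiated power.
Absorbed: α·S·A_cross = 0.31·110·5.557 = 189.5 W (cross-section πr²).
Total input = 189.5 + 561 = 750.5 W.
Radiated: εσ·A_surf·T⁴ with A_surf = 4πr² = 22.23 m².
T⁴ = 750.5/(0.31·5.67×10⁻⁸·22.23) = 1.921×10⁹ K⁴.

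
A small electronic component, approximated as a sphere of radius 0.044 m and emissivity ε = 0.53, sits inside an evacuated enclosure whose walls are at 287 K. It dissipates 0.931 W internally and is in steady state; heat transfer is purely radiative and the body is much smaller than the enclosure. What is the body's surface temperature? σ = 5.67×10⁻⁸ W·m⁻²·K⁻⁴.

For a small grey body in a large enclosure, net radiated power = εσA(T⁴ − T_w⁴).
Steady state: P = εσA(T⁴ − T_w⁴) with A = 4πr² = 0.02433 m².
T⁴ = P/(εσA) + T_w⁴ = 0.931/(0.53·5.67×10⁻⁸·0.02433) + (287)⁴
    = 1.273×10⁹ + 6.785×10⁹ = 8.058×10⁹ K⁴.

T ≈ 300 K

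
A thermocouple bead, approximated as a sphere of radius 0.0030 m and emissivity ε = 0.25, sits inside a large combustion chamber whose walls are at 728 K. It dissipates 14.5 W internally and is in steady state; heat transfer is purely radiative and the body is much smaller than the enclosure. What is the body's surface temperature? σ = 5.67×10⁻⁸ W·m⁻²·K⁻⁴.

T ≈ 1750 K

For a small grey body in a large enclosure, net radiated power = εσA(T⁴ − T_w⁴).
Steady state: P = εσA(T⁴ − T_w⁴) with A = 4πr² = 1.131×10⁻⁴ m².
T⁴ = P/(εσA) + T_w⁴ = 14.5/(0.25·5.67×10⁻⁸·1.131×10⁻⁴) + (728)⁴
    = 9.045×10¹² + 2.809×10¹¹ = 9.326×10¹² K⁴.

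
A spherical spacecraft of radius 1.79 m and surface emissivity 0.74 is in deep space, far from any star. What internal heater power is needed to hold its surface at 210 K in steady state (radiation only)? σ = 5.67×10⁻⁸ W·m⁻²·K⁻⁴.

P ≈ 3290 W

P = εσ·4πr²·T⁴.
4πr² = 40.26 m²; T⁴ = 1.945×10⁹ K⁴.
P = 0.74·5.67×10⁻⁸·40.26·1.945×10⁹.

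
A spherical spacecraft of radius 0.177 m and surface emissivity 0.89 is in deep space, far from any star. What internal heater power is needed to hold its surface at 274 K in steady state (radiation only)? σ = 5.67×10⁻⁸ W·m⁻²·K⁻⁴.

P ≈ 112 W

P = εσ·4πr²·T⁴.
4πr² = 0.3937 m²; T⁴ = 5.636×10⁹ K⁴.
P = 0.89·5.67×10⁻⁸·0.3937·5.636×10⁹.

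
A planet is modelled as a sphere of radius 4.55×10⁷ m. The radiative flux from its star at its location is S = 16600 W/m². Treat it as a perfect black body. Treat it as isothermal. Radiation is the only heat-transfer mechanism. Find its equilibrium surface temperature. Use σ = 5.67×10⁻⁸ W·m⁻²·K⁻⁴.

T ≈ 520 K

At equilibrium, absorbed power = emitted power.
Absorbing cross-section = πr² = 6.504×10¹⁵ m²; emitting surface = 4πr² = 2.602×10¹⁶ m² (ratio 4).
S·A_cross = εσ·A_surf·T⁴  ⇒  T⁴ = S/(4σ).
T⁴ = 1.00·16600/(4·5.67×10⁻⁸) = 7.319×10¹⁰ K⁴.
T = (7.319×10¹⁰)^(1/4).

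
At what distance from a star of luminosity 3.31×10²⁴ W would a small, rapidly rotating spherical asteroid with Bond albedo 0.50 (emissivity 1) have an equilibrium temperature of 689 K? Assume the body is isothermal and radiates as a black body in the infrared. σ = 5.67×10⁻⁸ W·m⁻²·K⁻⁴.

For an isothermal black-emitting sphere, (1−a)S·πr² = σ·4πr²·T⁴ ⇒ S = 4σT⁴/(1−a).
S = 4·5.67×10⁻⁸·(689)⁴/0.500 = 1.022×10⁵ W/m².
Flux falls as S = L/(4πd²), so d = √(L/(4πS)) = √(3.31×10²⁴/(4π·1.022×10⁵)).

d ≈ 1.61×10⁹ m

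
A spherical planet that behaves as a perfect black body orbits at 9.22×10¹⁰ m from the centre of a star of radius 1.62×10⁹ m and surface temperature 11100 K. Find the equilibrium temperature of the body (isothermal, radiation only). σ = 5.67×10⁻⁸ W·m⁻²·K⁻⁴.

The star's surface emits σT_*⁴; at distance d the flux is S = σT_*⁴(R_*/d)².
S = 5.67×10⁻⁸·(11100)⁴·(1.62×10⁹/9.22×10¹⁰)² = 2.657×10⁵ W/m².
For an isothermal sphere T⁴ = (1−a)S/(4σ) = 1.172×10¹² K⁴.

T ≈ 1040 K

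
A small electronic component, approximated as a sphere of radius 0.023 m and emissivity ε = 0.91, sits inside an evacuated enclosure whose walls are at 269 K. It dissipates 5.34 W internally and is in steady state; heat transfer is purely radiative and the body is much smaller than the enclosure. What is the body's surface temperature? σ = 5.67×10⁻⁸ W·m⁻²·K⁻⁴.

For a small grey body in a large enclosure, net radiated power = εσA(T⁴ − T_w⁴).
Steady state: P = εσA(T⁴ − T_w⁴) with A = 4πr² = 0.006648 m².
T⁴ = P/(εσA) + T_w⁴ = 5.34/(0.91·5.67×10⁻⁸·0.006648) + (269)⁴
    = 1.557×10¹⁰ + 5.236×10⁹ = 2.080×10¹⁰ K⁴.

T ≈ 380 K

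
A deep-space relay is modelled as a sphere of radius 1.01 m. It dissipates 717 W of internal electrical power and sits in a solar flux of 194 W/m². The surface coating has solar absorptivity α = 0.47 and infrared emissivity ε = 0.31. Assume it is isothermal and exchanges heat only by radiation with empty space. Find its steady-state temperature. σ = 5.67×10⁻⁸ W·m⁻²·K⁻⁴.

At steady state, absorbed solar power + internal power = radiated power.
Absorbed: α·S·A_cross = 0.47·194·3.205 = 292.2 W (cross-section πr²).
Total input = 292.2 + 717 = 1009 W.
Radiated: εσ·A_surf·T⁴ with A_surf = 4πr² = 12.82 m².
T⁴ = 1009/(0.31·5.67×10⁻⁸·12.82) = 4.479×10⁹ K⁴.

T ≈ 259 K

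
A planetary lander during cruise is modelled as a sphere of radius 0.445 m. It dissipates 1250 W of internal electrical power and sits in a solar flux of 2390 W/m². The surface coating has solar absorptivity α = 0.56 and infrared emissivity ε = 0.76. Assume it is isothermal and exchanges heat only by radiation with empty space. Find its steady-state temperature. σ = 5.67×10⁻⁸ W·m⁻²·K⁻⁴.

At steady state, absorbed solar power + internal power = radiated power.
Absorbed: α·S·A_cross = 0.56·2390·0.6221 = 832.6 W (cross-section πr²).
Total input = 832.6 + 1250 = 2083 W.
Radiated: εσ·A_surf·T⁴ with A_surf = 4πr² = 2.488 m².
T⁴ = 2083/(0.76·5.67×10⁻⁸·2.488) = 1.942×10¹⁰ K⁴.

T ≈ 373 K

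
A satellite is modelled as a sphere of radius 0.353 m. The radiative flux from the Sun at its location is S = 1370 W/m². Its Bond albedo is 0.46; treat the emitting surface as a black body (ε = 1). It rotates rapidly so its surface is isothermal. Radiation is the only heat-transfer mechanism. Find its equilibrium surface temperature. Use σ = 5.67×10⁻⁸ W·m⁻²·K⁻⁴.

T ≈ 239 K

At equilibrium, absorbed power = emitted power.
Absorbing cross-section = πr² = 0.3915 m²; emitting surface = 4πr² = 1.566 m² (ratio 4).
(1−a)S·A_cross = εσ·A_surf·T⁴  ⇒  T⁴ = (1−a)S/(4σ).
T⁴ = 0.540·1370/(4·5.67×10⁻⁸) = 3.262×10⁹ K⁴.
T = (3.262×10⁹)^(1/4).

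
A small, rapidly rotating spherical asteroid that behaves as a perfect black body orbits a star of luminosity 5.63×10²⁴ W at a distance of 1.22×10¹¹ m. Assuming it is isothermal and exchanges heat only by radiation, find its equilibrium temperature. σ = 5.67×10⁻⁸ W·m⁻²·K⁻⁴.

First find the stellar flux at distance d: S = L/(4πd²) = 5.63×10²⁴/(4π·(1.22×10¹¹)²) = 30.10 W/m².
For an isothermal sphere, absorbed (1−a)S·πr² = emitted σ·4πr²·T⁴, so T⁴ = (1−a)S/(4σ).
T⁴ = 1.00·30.10/(4·5.67×10⁻⁸) = 1.327×10⁸ K⁴.

T ≈ 107 K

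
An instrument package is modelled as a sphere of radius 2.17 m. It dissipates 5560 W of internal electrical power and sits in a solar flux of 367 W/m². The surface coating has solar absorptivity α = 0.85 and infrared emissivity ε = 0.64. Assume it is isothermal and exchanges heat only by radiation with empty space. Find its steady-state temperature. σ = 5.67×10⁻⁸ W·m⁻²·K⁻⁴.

T ≈ 262 K

At steady state, absorbed solar power + internal power = radiated power.
Absorbed: α·S·A_cross = 0.85·367·14.79 = 4615 W (cross-section πr²).
Total input = 4615 + 5560 = 10170 W.
Radiated: εσ·A_surf·T⁴ with A_surf = 4πr² = 59.17 m².
T⁴ = 10170/(0.64·5.67×10⁻⁸·59.17) = 4.738×10⁹ K⁴.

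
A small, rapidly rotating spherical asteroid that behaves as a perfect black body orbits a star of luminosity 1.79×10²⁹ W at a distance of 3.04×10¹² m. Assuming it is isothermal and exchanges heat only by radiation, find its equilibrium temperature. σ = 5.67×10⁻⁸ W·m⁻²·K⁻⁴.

First find the stellar flux at distance d: S = L/(4πd²) = 1.79×10²⁹/(4π·(3.04×10¹²)²) = 1541 W/m².
For an isothermal sphere, absorbed (1−a)S·πr² = emitted σ·4πr²·T⁴, so T⁴ = (1−a)S/(4σ).
T⁴ = 1.00·1541/(4·5.67×10⁻⁸) = 6.796×10⁹ K⁴.

T ≈ 287 K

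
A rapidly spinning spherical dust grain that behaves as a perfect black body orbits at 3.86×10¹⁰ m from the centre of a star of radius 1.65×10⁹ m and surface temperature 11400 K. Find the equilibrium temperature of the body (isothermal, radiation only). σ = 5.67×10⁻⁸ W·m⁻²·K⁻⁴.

T ≈ 1670 K

The star's surface emits σT_*⁴; at distance d the flux is S = σT_*⁴(R_*/d)².
S = 5.67×10⁻⁸·(11400)⁴·(1.65×10⁹/3.86×10¹⁰)² = 1.750×10⁶ W/m².
For an isothermal sphere T⁴ = (1−a)S/(4σ) = 7.715×10¹² K⁴.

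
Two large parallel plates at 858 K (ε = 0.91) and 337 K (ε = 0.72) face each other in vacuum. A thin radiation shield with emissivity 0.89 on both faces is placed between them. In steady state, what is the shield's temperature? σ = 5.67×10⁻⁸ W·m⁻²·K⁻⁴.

T_s ≈ 743 K

In steady state the net flux on the hot side equals that on the cold side.
σ(T₁⁴−T_s⁴)/D₁ = σ(T_s⁴−T₂⁴)/D₂, with D₁ = 1/ε₁+1/ε_s−1 = 1.222, D₂ = 1/ε_s+1/ε₂−1 = 1.512.
Solve for T_s⁴: T_s⁴ = (D₂·T₁⁴ + D₁·T₂⁴)/(D₁+D₂) = 3.055×10¹¹ K⁴.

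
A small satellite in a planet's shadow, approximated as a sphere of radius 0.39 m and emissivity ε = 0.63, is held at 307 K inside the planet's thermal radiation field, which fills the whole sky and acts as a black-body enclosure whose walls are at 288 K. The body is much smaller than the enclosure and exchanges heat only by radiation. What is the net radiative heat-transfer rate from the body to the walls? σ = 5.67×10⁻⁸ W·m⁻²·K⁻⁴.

P_net ≈ 137 W

For a small grey body in a large enclosure: P_net = εσA(T_body⁴ − T_wall⁴).
A = 4πr² = 1.911 m²; T_body⁴ − T_wall⁴ = 8.883×10⁹ − 6.880×10⁹ = 2.003×10⁹ K⁴.
|P_net| = 0.63·5.67×10⁻⁸·1.911·2.003×10⁹.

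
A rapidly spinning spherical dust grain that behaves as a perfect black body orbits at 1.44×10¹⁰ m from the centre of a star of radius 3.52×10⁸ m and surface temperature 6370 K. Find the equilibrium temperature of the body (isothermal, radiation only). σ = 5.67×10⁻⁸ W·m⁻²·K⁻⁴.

T ≈ 704 K

The star's surface emits σT_*⁴; at distance d the flux is S = σT_*⁴(R_*/d)².
S = 5.67×10⁻⁸·(6370)⁴·(3.52×10⁸/1.44×10¹⁰)² = 55780 W/m².
For an isothermal sphere T⁴ = (1−a)S/(4σ) = 2.460×10¹¹ K⁴.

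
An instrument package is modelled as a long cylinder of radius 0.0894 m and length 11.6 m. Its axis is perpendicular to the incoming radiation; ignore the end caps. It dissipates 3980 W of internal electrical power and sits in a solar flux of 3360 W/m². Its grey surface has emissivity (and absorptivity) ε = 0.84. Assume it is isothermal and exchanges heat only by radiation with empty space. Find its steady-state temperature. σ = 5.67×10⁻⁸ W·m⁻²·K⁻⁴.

At steady state, absorbed solar power + internal power = radiated power.
Absorbed: α·S·A_cross = 0.84·3360·2.074 = 5854 W (cross-section 2rL).
Total input = 5854 + 3980 = 9834 W.
Radiated: εσ·A_surf·T⁴ with A_surf = 2πrL = 6.516 m².
T⁴ = 9834/(0.84·5.67×10⁻⁸·6.516) = 3.169×10¹⁰ K⁴.

T ≈ 422 K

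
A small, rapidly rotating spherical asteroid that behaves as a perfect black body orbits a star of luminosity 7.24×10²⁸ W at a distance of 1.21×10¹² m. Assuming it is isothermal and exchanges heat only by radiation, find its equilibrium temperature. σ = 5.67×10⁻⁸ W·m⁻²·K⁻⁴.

First find the stellar flux at distance d: S = L/(4πd²) = 7.24×10²⁸/(4π·(1.21×10¹²)²) = 3935 W/m².
For an isothermal sphere, absorbed (1−a)S·πr² = emitted σ·4πr²·T⁴, so T⁴ = (1−a)S/(4σ).
T⁴ = 1.00·3935/(4·5.67×10⁻⁸) = 1.735×10¹⁰ K⁴.

T ≈ 363 K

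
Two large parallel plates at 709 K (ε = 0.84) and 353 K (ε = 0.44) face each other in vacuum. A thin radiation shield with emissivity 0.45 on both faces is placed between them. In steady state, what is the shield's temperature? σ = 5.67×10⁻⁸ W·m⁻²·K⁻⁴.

In steady state the net flux on the hot side equals that on the cold side.
σ(T₁⁴−T_s⁴)/D₁ = σ(T_s⁴−T₂⁴)/D₂, with D₁ = 1/ε₁+1/ε_s−1 = 2.413, D₂ = 1/ε_s+1/ε₂−1 = 3.495.
Solve for T_s⁴: T_s⁴ = (D₂·T₁⁴ + D₁·T₂⁴)/(D₁+D₂) = 1.558×10¹¹ K⁴.

T_s ≈ 628 K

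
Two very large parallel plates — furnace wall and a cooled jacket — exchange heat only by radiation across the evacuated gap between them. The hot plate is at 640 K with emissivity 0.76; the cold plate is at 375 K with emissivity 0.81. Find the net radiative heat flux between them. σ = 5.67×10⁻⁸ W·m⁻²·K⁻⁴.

For two infinite grey parallel plates, q = σ(T₁⁴ − T₂⁴)/(1/ε₁ + 1/ε₂ − 1).
T₁⁴ − T₂⁴ = 1.678×10¹¹ − 1.978×10¹⁰ = 1.480×10¹¹ K⁴.
1/ε₁ + 1/ε₂ − 1 = 1.316 + 1.235 − 1 = 1.550.
q = 5.67×10⁻⁸ × 1.480×10¹¹ / 1.550.

q ≈ 5410 W/m²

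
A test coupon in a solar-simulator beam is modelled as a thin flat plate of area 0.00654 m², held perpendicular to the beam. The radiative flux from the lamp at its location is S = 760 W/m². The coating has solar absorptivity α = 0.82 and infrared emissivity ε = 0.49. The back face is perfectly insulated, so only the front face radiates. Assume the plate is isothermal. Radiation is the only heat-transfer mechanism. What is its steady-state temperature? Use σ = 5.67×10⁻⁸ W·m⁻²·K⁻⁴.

At equilibrium, absorbed power = emitted power.
Absorbing cross-section = A = 0.006540 m²; emitting surface = A = 0.006540 m² (ratio 1).
αS·A_cross = εσ·A_surf·T⁴  ⇒  T⁴ = αS/(ε·1σ).
T⁴ = 0.820·760/(0.49·1·5.67×10⁻⁸) = 2.243×10¹⁰ K⁴.
T = (2.243×10¹⁰)^(1/4).

T ≈ 387 K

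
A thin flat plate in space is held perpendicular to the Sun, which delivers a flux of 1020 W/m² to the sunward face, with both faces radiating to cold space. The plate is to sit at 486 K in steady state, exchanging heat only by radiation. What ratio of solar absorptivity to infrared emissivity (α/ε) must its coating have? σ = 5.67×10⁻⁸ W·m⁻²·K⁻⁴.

α/ε ≈ 6.20

Balance: αS·A = εσ·2A·T⁴ ⇒ α/ε = 2σT⁴/S.
α/ε = 2·5.67×10⁻⁸·(486)⁴/1020 = 2·5.67×10⁻⁸·5.579×10¹⁰/1020.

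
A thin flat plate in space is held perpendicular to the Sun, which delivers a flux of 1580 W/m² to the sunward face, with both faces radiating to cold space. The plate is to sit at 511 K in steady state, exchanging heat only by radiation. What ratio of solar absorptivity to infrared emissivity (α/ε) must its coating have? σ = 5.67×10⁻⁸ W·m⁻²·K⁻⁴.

α/ε ≈ 4.89

Balance: αS·A = εσ·2A·T⁴ ⇒ α/ε = 2σT⁴/S.
α/ε = 2·5.67×10⁻⁸·(511)⁴/1580 = 2·5.67×10⁻⁸·6.818×10¹⁰/1580.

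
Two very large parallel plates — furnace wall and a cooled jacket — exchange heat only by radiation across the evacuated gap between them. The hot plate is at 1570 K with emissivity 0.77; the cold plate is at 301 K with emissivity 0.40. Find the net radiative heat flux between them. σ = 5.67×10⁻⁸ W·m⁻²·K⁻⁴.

q ≈ 1.23×10⁵ W/m²

For two infinite grey parallel plates, q = σ(T₁⁴ − T₂⁴)/(1/ε₁ + 1/ε₂ − 1).
T₁⁴ − T₂⁴ = 6.076×10¹² − 8.209×10⁹ = 6.068×10¹² K⁴.
1/ε₁ + 1/ε₂ − 1 = 1.299 + 2.500 − 1 = 2.799.
q = 5.67×10⁻⁸ × 6.068×10¹² / 2.799.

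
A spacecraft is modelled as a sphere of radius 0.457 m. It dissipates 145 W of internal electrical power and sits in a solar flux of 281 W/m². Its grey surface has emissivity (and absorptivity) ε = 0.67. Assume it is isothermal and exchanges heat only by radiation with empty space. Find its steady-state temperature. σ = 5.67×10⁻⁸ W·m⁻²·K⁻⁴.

At steady state, absorbed solar power + internal power = radiated power.
Absorbed: α·S·A_cross = 0.67·281·0.6561 = 123.5 W (cross-section πr²).
Total input = 123.5 + 145 = 268.5 W.
Radiated: εσ·A_surf·T⁴ with A_surf = 4πr² = 2.624 m².
T⁴ = 268.5/(0.67·5.67×10⁻⁸·2.624) = 2.693×10⁹ K⁴.

T ≈ 228 K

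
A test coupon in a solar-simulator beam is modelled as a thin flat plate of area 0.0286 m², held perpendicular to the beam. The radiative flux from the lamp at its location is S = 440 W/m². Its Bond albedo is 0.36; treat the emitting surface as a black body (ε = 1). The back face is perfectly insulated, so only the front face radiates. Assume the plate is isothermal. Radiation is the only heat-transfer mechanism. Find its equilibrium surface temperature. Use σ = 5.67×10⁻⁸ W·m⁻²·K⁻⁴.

At equilibrium, absorbed power = emitted power.
Absorbing cross-section = A = 0.02860 m²; emitting surface = A = 0.02860 m² (ratio 1).
(1−a)S·A_cross = εσ·A_surf·T⁴  ⇒  T⁴ = (1−a)S/(1σ).
T⁴ = 0.640·440/(1·5.67×10⁻⁸) = 4.966×10⁹ K⁴.
T = (4.966×10⁹)^(1/4).

T ≈ 265 K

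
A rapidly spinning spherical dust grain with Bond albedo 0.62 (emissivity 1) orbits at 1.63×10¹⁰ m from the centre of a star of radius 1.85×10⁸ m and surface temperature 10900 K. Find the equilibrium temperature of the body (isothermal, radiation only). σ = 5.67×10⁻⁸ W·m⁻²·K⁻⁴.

T ≈ 645 K

The star's surface emits σT_*⁴; at distance d the flux is S = σT_*⁴(R_*/d)².
S = 5.67×10⁻⁸·(10900)⁴·(1.85×10⁸/1.63×10¹⁰)² = 1.031×10⁵ W/m².
For an isothermal sphere T⁴ = (1−a)S/(4σ) = 1.727×10¹¹ K⁴.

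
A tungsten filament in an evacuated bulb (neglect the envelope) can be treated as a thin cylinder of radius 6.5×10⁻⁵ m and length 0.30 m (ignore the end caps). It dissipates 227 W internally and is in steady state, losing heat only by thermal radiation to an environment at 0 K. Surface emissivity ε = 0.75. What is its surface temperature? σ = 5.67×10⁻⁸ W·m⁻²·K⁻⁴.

Steady state: internal power = radiated power, P = εσA T⁴.
Radiating area A = 2πrL = 1.225×10⁻⁴ m².
T⁴ = P/(εσA) = 227/(0.75·5.67×10⁻⁸·1.225×10⁻⁴) = 4.357×10¹³ K⁴.
T = (4.357×10¹³)^(1/4).

T ≈ 2570 K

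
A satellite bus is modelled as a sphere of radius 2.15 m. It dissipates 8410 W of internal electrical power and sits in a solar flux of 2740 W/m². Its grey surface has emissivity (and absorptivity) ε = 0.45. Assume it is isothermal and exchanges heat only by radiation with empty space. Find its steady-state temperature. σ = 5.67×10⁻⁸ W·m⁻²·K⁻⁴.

At steady state, absorbed solar power + internal power = radiated power.
Absorbed: α·S·A_cross = 0.45·2740·14.52 = 17910 W (cross-section πr²).
Total input = 17910 + 8410 = 26320 W.
Radiated: εσ·A_surf·T⁴ with A_surf = 4πr² = 58.09 m².
T⁴ = 26320/(0.45·5.67×10⁻⁸·58.09) = 1.776×10¹⁰ K⁴.

T ≈ 365 K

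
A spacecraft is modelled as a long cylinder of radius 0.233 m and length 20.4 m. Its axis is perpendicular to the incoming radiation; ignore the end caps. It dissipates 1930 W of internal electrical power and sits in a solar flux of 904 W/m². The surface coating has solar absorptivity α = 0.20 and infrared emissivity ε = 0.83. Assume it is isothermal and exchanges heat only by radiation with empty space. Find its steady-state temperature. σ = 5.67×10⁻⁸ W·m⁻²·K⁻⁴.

At steady state, absorbed solar power + internal power = radiated power.
Absorbed: α·S·A_cross = 0.20·904·9.506 = 1719 W (cross-section 2rL).
Total input = 1719 + 1930 = 3649 W.
Radiated: εσ·A_surf·T⁴ with A_surf = 2πrL = 29.87 m².
T⁴ = 3649/(0.83·5.67×10⁻⁸·29.87) = 2.596×10⁹ K⁴.

T ≈ 226 K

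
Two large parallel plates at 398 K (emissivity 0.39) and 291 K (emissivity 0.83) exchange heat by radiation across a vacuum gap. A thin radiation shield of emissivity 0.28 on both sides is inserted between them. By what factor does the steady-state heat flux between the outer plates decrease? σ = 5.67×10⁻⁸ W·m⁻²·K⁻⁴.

factor ≈ 3.22

Without shield: q₀ = σΔ(T⁴)/(1/ε₁+1/ε₂−1) with denominator 2.769.
With shield the two gaps are in series; the resistances add: (1/ε₁+1/ε_s−1)+(1/ε_s+1/ε₂−1) = 5.136+3.776 = 8.912.
Heat-flux ratio q₀/q = 8.912/2.769.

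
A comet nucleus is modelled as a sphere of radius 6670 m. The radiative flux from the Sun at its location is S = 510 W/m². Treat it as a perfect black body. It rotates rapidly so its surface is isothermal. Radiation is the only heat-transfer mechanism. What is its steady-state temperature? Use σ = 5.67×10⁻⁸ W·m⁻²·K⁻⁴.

At equilibrium, absorbed power = emitted power.
Absorbing cross-section = πr² = 1.398×10⁸ m²; emitting surface = 4πr² = 5.591×10⁸ m² (ratio 4).
S·A_cross = εσ·A_surf·T⁴  ⇒  T⁴ = S/(4σ).
T⁴ = 1.00·510/(4·5.67×10⁻⁸) = 2.249×10⁹ K⁴.
T = (2.249×10⁹)^(1/4).

T ≈ 218 K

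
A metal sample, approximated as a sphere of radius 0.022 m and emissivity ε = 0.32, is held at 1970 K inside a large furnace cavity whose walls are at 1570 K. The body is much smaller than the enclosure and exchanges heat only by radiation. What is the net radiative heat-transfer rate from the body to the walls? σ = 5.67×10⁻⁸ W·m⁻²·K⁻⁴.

For a small grey body in a large enclosure: P_net = εσA(T_body⁴ − T_wall⁴).
A = 4πr² = 0.006082 m²; T_body⁴ − T_wall⁴ = 1.506×10¹³ − 6.076×10¹² = 8.986×10¹² K⁴.
|P_net| = 0.32·5.67×10⁻⁸·0.006082·8.986×10¹².

P_net ≈ 992 W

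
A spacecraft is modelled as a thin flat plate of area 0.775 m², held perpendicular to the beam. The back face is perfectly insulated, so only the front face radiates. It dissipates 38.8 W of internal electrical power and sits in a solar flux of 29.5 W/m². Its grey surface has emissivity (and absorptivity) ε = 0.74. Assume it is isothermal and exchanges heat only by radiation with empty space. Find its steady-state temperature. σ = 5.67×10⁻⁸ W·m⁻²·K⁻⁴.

At steady state, absorbed solar power + internal power = radiated power.
Absorbed: α·S·A_cross = 0.74·29.5·0.7750 = 16.92 W (cross-section A).
Total input = 16.92 + 38.8 = 55.72 W.
Radiated: εσ·A_surf·T⁴ with A_surf = A = 0.7750 m².
T⁴ = 55.72/(0.74·5.67×10⁻⁸·0.7750) = 1.713×10⁹ K⁴.

T ≈ 203 K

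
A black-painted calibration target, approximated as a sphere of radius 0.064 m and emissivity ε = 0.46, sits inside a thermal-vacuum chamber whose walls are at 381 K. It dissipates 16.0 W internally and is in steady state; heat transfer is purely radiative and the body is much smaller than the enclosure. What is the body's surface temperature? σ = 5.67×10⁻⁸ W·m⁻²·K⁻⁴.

For a small grey body in a large enclosure, net radiated power = εσA(T⁴ − T_w⁴).
Steady state: P = εσA(T⁴ − T_w⁴) with A = 4πr² = 0.05147 m².
T⁴ = P/(εσA) + T_w⁴ = 16.0/(0.46·5.67×10⁻⁸·0.05147) + (381)⁴
    = 1.192×10¹⁰ + 2.107×10¹⁰ = 3.299×10¹⁰ K⁴.

T ≈ 426 K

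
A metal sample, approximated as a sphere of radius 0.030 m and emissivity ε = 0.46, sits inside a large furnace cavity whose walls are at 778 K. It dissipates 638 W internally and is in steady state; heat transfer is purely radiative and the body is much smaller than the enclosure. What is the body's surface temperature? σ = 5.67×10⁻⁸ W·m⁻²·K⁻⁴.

T ≈ 1260 K

For a small grey body in a large enclosure, net radiated power = εσA(T⁴ − T_w⁴).
Steady state: P = εσA(T⁴ − T_w⁴) with A = 4πr² = 0.01131 m².
T⁴ = P/(εσA) + T_w⁴ = 638/(0.46·5.67×10⁻⁸·0.01131) + (778)⁴
    = 2.163×10¹² + 3.664×10¹¹ = 2.529×10¹² K⁴.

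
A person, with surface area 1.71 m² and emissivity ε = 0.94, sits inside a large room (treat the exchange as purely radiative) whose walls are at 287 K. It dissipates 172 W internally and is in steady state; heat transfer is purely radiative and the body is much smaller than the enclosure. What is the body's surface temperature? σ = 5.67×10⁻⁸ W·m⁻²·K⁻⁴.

For a small grey body in a large enclosure, net radiated power = εσA(T⁴ − T_w⁴).
Steady state: P = εσA(T⁴ − T_w⁴) with A = 1.71 m².
T⁴ = P/(εσA) + T_w⁴ = 172/(0.94·5.67×10⁻⁸·1.710) + (287)⁴
    = 1.887×10⁹ + 6.785×10⁹ = 8.672×10⁹ K⁴.

T ≈ 305 K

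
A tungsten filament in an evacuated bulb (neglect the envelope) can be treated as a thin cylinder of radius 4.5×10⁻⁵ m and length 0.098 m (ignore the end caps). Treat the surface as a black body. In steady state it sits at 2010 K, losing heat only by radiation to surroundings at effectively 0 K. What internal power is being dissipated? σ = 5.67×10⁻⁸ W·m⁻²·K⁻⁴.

P ≈ 25.6 W

Steady state: P = εσA T⁴.
A = 2πrL = 2.771×10⁻⁵ m²; T⁴ = (2010)⁴ = 1.632×10¹³ K⁴.
P = 1.0 × 5.67×10⁻⁸ × 2.771×10⁻⁵ × 1.632×10¹³.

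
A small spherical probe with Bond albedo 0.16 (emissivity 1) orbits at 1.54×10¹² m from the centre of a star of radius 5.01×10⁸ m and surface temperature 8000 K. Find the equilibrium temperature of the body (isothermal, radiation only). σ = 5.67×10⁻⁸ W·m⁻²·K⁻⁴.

T ≈ 97.7 K

The star's surface emits σT_*⁴; at distance d the flux is S = σT_*⁴(R_*/d)².
S = 5.67×10⁻⁸·(8000)⁴·(5.01×10⁸/1.54×10¹²)² = 24.58 W/m².
For an isothermal sphere T⁴ = (1−a)S/(4σ) = 9.104×10⁷ K⁴.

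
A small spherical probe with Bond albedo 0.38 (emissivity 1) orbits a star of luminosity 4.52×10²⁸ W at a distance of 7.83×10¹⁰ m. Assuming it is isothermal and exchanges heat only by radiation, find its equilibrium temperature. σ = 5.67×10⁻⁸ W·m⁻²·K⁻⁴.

T ≈ 1130 K

First find the stellar flux at distance d: S = L/(4πd²) = 4.52×10²⁸/(4π·(7.83×10¹⁰)²) = 5.867×10⁵ W/m².
For an isothermal sphere, absorbed (1−a)S·πr² = emitted σ·4πr²·T⁴, so T⁴ = (1−a)S/(4σ).
T⁴ = 0.620·5.867×10⁵/(4·5.67×10⁻⁸) = 1.604×10¹² K⁴.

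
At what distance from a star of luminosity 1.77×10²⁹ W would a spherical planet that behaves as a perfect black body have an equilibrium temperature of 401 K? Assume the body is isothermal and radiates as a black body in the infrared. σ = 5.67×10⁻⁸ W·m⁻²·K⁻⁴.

d ≈ 1.55×10¹² m

For an isothermal black-emitting sphere, (1−a)S·πr² = σ·4πr²·T⁴ ⇒ S = 4σT⁴/(1−a).
S = 4·5.67×10⁻⁸·(401)⁴/1.00 = 5864 W/m².
Flux falls as S = L/(4πd²), so d = √(L/(4πS)) = √(1.77×10²⁹/(4π·5864)).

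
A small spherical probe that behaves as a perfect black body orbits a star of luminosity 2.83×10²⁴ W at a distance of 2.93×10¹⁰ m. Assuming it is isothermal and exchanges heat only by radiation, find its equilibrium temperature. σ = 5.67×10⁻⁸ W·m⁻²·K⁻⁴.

First find the stellar flux at distance d: S = L/(4πd²) = 2.83×10²⁴/(4π·(2.93×10¹⁰)²) = 262.3 W/m².
For an isothermal sphere, absorbed (1−a)S·πr² = emitted σ·4πr²·T⁴, so T⁴ = (1−a)S/(4σ).
T⁴ = 1.00·262.3/(4·5.67×10⁻⁸) = 1.157×10⁹ K⁴.

T ≈ 184 K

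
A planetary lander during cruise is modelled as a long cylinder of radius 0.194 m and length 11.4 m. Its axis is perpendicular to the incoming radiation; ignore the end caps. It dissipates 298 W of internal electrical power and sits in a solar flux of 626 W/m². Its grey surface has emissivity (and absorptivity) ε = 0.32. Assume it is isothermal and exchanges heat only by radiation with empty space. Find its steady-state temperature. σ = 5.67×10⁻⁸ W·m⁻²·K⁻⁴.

At steady state, absorbed solar power + internal power = radiated power.
Absorbed: α·S·A_cross = 0.32·626·4.423 = 886.1 W (cross-section 2rL).
Total input = 886.1 + 298 = 1184 W.
Radiated: εσ·A_surf·T⁴ with A_surf = 2πrL = 13.90 m².
T⁴ = 1184/(0.32·5.67×10⁻⁸·13.90) = 4.696×10⁹ K⁴.

T ≈ 262 K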